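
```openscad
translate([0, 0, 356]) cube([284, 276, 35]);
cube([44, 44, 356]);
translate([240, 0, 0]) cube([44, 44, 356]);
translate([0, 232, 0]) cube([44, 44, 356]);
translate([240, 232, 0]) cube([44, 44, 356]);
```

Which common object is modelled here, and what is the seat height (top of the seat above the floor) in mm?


A stool. The seat height is 391 mm.

A 284×276×35 slab at z = 356 on four corner posts — a stool. The seat top is 356 + 35 = 391 mm.


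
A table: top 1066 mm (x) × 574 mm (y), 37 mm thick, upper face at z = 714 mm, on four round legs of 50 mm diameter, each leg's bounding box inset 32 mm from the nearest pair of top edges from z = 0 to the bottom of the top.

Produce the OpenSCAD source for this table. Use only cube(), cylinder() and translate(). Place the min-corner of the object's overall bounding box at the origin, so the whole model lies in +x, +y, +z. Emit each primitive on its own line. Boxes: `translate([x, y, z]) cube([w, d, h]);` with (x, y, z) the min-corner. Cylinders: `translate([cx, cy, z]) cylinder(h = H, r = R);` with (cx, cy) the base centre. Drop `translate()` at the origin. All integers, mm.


translate([0, 0, 677]) cube([1066, 574, 37]);
translate([57, 57, 0]) cylinder(h = 677, r = 25);
translate([1009, 57, 0]) cylinder(h = 677, r = 25);
translate([57, 517, 0]) cylinder(h = 677, r = 25);
translate([1009, 517, 0]) cylinder(h = 677, r = 25);


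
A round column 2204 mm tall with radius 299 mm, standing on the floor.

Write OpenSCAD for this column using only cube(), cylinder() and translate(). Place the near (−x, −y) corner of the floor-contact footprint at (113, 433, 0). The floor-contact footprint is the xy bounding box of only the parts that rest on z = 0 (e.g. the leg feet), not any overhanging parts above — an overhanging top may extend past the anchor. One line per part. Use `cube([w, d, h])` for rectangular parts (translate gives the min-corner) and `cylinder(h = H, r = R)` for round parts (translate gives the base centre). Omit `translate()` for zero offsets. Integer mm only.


translate([412, 732, 0]) cylinder(h = 2204, r = 299);


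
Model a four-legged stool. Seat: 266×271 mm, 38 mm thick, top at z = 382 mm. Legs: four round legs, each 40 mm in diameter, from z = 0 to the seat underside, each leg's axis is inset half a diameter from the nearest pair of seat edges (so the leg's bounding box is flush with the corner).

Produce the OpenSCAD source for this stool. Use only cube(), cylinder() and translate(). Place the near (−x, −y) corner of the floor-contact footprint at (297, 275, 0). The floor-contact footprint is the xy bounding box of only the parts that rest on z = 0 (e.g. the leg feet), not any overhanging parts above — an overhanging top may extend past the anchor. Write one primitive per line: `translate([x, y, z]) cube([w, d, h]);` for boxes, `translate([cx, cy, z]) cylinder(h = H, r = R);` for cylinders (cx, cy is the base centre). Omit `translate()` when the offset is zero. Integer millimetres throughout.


translate([297, 275, 344]) cube([266, 271, 38]);
translate([317, 295, 0]) cylinder(h = 344, r = 20);
translate([543, 295, 0]) cylinder(h = 344, r = 20);
translate([317, 526, 0]) cylinder(h = 344, r = 20);
translate([543, 526, 0]) cylinder(h = 344, r = 20);


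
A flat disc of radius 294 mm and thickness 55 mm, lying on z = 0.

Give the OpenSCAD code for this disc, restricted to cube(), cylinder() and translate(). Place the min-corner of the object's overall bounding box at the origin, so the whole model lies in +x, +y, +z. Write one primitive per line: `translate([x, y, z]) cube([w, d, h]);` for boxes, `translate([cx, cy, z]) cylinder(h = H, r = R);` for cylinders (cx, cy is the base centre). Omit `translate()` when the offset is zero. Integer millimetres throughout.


translate([294, 294, 0]) cylinder(h = 55, r = 294);


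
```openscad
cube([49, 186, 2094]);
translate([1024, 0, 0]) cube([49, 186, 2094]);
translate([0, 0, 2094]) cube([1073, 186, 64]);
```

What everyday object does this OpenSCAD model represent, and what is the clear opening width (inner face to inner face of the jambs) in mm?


A door frame. The clear opening width is 975 mm.

Two 2094 mm tall posts with a header on top — a door frame. The left jamb is 49 mm wide at x = 0; the right jamb starts at x = 1024. The clear opening is 1024 − 49 = 975 mm.


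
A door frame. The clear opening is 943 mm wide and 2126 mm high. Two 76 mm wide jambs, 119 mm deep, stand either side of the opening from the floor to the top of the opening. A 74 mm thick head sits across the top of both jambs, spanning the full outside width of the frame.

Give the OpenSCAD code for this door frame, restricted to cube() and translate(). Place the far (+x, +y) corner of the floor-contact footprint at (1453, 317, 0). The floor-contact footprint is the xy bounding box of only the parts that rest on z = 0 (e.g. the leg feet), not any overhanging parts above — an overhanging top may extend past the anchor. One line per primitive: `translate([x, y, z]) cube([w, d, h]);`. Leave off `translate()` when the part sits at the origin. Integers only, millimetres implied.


translate([358, 198, 0]) cube([76, 119, 2126]);
translate([1377, 198, 0]) cube([76, 119, 2126]);
translate([358, 198, 2126]) cube([1095, 119, 74]);


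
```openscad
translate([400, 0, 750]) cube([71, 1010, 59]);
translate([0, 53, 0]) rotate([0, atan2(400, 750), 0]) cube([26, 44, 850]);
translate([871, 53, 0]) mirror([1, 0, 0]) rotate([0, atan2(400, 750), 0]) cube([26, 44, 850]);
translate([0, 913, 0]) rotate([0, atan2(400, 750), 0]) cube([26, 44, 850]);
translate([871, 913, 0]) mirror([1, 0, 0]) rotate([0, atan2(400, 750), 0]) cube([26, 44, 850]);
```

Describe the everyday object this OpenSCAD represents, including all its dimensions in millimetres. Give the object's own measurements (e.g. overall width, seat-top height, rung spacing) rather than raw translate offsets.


A sawhorse. A 71×1010×59 mm beam (x, y, z) sits on two A-frame leg pairs. Each pair is two raked legs of 26×44 mm section (44 mm along y) splaying symmetrically in x. Each leg rises 750 mm vertically over 400 mm of horizontal reach and is 850 mm long along its own axis. Every leg's outer bottom edge rests on the floor and its outer top edge meets a bottom edge of the beam — the left legs (tilting toward +x) meet the beam's −x bottom edge, the right legs (their mirror images, tilting toward −x) meet its +x bottom edge — so the leg tops tuck under the beam, the beam's underside is 750 mm above the floor, and the feet are 871 mm apart outside-to-outside with the beam centred between them. The two leg pairs are set in 53 mm from either end of the beam.


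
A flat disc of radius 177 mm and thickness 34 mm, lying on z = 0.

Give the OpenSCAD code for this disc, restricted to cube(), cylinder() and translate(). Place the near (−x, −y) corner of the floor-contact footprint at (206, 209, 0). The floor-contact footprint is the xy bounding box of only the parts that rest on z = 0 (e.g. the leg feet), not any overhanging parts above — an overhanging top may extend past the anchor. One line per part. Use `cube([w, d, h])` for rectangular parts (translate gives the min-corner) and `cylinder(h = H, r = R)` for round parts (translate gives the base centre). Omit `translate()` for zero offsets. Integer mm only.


translate([383, 386, 0]) cylinder(h = 34, r = 177);


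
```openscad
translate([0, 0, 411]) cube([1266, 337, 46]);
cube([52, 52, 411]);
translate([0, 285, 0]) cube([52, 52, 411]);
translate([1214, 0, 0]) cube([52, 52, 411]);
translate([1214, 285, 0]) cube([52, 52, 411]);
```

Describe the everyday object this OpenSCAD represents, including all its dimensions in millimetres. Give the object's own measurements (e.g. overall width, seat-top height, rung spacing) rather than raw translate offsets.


A bench: a 1266×337 mm seat slab, 46 mm thick, top at z = 457 mm, on four 52×52 mm square legs flush with the seat corners and standing on z = 0.


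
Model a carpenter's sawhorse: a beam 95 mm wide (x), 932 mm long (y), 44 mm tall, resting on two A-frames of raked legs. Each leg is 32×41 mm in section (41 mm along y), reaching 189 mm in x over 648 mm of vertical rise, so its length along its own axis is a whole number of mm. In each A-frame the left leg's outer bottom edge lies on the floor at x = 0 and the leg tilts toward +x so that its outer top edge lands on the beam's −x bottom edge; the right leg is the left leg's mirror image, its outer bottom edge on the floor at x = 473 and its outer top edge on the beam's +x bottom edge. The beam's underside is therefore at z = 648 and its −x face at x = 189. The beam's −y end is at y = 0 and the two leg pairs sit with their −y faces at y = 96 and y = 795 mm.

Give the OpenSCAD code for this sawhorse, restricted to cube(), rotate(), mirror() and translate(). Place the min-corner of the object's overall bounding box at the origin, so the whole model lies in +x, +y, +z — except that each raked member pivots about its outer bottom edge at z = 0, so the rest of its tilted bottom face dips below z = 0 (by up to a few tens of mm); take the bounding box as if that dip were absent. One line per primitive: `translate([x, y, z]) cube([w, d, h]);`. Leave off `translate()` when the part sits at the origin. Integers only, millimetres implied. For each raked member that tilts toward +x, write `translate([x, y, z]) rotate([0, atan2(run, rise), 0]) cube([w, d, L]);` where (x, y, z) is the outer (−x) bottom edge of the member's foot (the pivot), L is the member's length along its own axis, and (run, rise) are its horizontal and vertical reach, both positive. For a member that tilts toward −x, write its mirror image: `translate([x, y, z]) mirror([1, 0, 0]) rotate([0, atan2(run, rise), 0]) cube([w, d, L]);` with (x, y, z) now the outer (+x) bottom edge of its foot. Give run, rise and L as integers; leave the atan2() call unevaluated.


translate([189, 0, 648]) cube([95, 932, 44]);
translate([0, 96, 0]) rotate([0, atan2(189, 648), 0]) cube([32, 41, 675]);
translate([473, 96, 0]) mirror([1, 0, 0]) rotate([0, atan2(189, 648), 0]) cube([32, 41, 675]);
translate([0, 795, 0]) rotate([0, atan2(189, 648), 0]) cube([32, 41, 675]);
translate([473, 795, 0]) mirror([1, 0, 0]) rotate([0, atan2(189, 648), 0]) cube([32, 41, 675]);


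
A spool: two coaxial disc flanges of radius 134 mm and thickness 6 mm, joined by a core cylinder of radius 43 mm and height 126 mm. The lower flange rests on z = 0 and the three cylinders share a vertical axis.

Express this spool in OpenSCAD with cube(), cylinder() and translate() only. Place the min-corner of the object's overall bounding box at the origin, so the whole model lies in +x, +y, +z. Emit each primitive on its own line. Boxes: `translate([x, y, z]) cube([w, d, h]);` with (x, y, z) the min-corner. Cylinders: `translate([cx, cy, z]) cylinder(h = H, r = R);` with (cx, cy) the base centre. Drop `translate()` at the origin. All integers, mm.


translate([134, 134, 0]) cylinder(h = 6, r = 134);
translate([134, 134, 6]) cylinder(h = 126, r = 43);
translate([134, 134, 132]) cylinder(h = 6, r = 134);


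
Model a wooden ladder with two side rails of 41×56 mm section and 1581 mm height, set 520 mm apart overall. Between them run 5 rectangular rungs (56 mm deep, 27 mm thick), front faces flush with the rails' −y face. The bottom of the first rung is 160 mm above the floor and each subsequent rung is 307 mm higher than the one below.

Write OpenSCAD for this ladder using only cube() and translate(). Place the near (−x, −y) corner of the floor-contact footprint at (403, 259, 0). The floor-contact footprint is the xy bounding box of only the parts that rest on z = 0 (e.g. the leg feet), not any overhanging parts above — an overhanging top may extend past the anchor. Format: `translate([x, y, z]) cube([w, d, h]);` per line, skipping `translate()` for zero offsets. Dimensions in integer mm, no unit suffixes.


// rung span = 520 - 2*41 = 438
// rung[k] z = 160 + k*307
translate([403, 259, 0]) cube([41, 56, 1581]);
translate([882, 259, 0]) cube([41, 56, 1581]);
translate([444, 259, 160]) cube([438, 56, 27]);
translate([444, 259, 467]) cube([438, 56, 27]);
translate([444, 259, 774]) cube([438, 56, 27]);
translate([444, 259, 1081]) cube([438, 56, 27]);
translate([444, 259, 1388]) cube([438, 56, 27]);


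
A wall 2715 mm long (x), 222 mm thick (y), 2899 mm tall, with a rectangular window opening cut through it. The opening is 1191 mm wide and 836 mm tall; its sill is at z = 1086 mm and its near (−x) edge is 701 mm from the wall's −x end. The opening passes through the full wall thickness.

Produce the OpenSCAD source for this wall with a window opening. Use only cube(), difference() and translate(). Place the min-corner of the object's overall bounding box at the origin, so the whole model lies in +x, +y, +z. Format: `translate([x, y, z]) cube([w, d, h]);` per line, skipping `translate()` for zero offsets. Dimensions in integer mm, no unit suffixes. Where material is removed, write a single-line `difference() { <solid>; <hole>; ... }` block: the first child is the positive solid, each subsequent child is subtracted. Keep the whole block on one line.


difference() { cube([2715, 222, 2899]); translate([701, 0, 1086]) cube([1191, 222, 836]); }


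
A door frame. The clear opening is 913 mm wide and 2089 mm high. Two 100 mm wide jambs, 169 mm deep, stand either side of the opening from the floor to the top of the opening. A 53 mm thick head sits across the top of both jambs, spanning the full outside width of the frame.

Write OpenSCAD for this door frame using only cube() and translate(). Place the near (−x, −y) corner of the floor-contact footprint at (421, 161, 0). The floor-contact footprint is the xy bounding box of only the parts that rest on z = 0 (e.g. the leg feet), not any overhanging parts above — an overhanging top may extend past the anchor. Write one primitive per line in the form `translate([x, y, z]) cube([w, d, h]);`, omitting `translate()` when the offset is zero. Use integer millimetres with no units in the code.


translate([421, 161, 0]) cube([100, 169, 2089]);
translate([1434, 161, 0]) cube([100, 169, 2089]);
translate([421, 161, 2089]) cube([1113, 169, 53]);


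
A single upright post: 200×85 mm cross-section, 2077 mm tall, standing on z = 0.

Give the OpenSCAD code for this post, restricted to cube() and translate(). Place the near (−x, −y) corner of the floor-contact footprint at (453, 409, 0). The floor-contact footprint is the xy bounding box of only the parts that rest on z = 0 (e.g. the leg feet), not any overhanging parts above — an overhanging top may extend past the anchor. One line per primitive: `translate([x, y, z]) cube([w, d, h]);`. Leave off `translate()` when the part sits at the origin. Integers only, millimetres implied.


translate([453, 409, 0]) cube([200, 85, 2077]);


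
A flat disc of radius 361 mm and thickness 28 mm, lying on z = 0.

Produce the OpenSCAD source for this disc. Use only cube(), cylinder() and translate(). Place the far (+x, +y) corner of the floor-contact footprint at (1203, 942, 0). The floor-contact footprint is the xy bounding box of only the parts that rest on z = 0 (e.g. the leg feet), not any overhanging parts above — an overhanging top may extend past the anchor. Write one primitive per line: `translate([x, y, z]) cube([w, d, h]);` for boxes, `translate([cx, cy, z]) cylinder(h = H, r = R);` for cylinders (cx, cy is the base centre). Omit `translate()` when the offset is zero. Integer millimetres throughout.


translate([842, 581, 0]) cylinder(h = 28, r = 361);


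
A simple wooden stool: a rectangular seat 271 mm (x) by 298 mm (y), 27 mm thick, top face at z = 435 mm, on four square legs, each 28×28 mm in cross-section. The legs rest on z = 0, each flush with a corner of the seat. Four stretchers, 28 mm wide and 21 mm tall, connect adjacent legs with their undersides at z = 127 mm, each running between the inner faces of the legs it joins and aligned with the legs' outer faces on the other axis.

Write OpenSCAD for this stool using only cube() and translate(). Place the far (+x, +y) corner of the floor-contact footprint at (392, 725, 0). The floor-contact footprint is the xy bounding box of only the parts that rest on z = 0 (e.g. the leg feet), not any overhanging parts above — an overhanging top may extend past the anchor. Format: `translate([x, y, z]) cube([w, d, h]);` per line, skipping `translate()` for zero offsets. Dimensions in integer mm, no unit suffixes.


translate([121, 427, 408]) cube([271, 298, 27]);
translate([121, 427, 0]) cube([28, 28, 408]);
translate([364, 427, 0]) cube([28, 28, 408]);
translate([121, 697, 0]) cube([28, 28, 408]);
translate([364, 697, 0]) cube([28, 28, 408]);
translate([149, 427, 127]) cube([215, 28, 21]);
translate([149, 697, 127]) cube([215, 28, 21]);
translate([121, 455, 127]) cube([28, 242, 21]);
translate([364, 455, 127]) cube([28, 242, 21]);


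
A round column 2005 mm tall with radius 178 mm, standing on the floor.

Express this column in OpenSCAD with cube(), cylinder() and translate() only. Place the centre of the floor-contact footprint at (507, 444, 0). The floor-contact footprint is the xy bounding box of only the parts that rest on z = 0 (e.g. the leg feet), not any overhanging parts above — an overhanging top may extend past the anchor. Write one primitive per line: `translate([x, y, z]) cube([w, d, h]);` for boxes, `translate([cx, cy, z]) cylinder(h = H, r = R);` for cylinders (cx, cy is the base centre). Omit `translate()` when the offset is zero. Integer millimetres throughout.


translate([507, 444, 0]) cylinder(h = 2005, r = 178);


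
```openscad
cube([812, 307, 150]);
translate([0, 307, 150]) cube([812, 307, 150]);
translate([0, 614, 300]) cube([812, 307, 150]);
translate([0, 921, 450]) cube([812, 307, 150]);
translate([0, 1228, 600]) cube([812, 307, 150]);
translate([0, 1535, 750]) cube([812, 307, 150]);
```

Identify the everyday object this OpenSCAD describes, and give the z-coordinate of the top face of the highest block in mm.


A staircase. The total rise is 900 mm.

6 identical blocks, each offset up and back from the previous — a staircase. Each step is 150 mm tall and there are 6 of them, so the total rise is 6 × 150 = 900 mm.


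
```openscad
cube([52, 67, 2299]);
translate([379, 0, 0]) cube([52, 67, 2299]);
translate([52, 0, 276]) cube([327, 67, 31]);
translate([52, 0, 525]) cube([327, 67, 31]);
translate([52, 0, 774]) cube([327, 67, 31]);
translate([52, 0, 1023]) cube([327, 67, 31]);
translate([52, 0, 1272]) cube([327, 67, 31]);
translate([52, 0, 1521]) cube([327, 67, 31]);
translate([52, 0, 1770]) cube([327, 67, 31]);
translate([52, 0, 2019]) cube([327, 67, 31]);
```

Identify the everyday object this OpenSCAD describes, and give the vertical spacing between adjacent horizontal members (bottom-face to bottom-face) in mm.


A ladder. The rung spacing is 249 mm.

Two tall 52×67 posts with 8 short bars between them — a ladder. Adjacent rungs sit at z = 276 and z = 525, so the spacing is 525 − 276 = 249 mm.


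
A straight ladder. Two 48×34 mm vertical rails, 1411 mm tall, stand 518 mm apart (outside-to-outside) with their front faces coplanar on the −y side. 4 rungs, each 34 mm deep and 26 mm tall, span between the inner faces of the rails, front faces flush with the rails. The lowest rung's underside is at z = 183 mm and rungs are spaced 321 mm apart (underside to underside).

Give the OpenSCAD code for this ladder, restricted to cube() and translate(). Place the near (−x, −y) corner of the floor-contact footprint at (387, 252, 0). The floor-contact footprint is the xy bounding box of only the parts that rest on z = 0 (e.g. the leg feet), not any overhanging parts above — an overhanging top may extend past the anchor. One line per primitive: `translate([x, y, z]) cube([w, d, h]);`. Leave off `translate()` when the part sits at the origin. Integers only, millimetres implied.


translate([387, 252, 0]) cube([48, 34, 1411]);
translate([857, 252, 0]) cube([48, 34, 1411]);
translate([435, 252, 183]) cube([422, 34, 26]);
translate([435, 252, 504]) cube([422, 34, 26]);
translate([435, 252, 825]) cube([422, 34, 26]);
translate([435, 252, 1146]) cube([422, 34, 26]);


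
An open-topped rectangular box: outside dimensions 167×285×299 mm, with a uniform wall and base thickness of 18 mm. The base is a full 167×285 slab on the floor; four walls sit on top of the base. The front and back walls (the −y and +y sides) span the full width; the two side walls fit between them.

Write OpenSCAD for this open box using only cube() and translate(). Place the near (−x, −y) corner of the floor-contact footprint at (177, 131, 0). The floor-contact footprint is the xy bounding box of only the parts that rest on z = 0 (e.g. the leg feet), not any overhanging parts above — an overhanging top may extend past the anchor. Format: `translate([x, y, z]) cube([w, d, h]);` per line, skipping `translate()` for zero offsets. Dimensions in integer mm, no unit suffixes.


translate([177, 131, 0]) cube([167, 285, 18]);
translate([177, 131, 18]) cube([167, 18, 281]);
translate([177, 398, 18]) cube([167, 18, 281]);
translate([177, 149, 18]) cube([18, 249, 281]);
translate([326, 149, 18]) cube([18, 249, 281]);


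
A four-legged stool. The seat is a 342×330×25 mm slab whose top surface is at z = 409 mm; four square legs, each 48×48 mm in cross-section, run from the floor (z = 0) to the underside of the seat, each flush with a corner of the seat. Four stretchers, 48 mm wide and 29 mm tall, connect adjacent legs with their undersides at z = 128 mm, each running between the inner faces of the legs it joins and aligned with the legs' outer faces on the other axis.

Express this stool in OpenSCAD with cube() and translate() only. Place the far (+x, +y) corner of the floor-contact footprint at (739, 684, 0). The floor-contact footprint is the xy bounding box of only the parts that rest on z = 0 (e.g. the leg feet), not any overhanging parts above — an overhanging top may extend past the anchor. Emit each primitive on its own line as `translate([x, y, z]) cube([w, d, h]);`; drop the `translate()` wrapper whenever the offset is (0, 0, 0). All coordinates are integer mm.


// leg_h = 409 - 25 = 384
// stretcher span = 342 - 2*48 = 246
translate([397, 354, 384]) cube([342, 330, 25]);
translate([397, 354, 0]) cube([48, 48, 384]);
translate([691, 354, 0]) cube([48, 48, 384]);
translate([397, 636, 0]) cube([48, 48, 384]);
translate([691, 636, 0]) cube([48, 48, 384]);
translate([445, 354, 128]) cube([246, 48, 29]);
translate([445, 636, 128]) cube([246, 48, 29]);
translate([397, 402, 128]) cube([48, 234, 29]);
translate([691, 402, 128]) cube([48, 234, 29]);


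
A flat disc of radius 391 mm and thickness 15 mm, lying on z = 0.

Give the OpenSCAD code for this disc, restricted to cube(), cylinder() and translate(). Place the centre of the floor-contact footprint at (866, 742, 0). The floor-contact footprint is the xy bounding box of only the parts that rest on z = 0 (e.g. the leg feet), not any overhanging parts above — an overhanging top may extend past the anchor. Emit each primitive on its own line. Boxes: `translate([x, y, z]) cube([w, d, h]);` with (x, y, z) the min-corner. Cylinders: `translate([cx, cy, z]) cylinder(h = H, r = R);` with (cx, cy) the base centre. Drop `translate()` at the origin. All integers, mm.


translate([866, 742, 0]) cylinder(h = 15, r = 391);


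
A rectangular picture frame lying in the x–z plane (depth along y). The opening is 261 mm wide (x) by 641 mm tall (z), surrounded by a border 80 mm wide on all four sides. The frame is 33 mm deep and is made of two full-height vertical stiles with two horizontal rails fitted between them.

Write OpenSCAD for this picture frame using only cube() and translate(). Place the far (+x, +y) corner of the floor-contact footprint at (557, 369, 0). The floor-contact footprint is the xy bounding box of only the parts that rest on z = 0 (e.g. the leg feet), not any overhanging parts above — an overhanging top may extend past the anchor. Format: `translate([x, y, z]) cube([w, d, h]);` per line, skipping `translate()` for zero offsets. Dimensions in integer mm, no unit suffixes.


translate([136, 336, 0]) cube([80, 33, 801]);
translate([477, 336, 0]) cube([80, 33, 801]);
translate([216, 336, 0]) cube([261, 33, 80]);
translate([216, 336, 721]) cube([261, 33, 80]);


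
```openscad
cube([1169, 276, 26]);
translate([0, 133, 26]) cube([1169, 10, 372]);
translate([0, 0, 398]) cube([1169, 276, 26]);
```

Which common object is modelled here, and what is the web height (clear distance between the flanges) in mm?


An I-beam. The web height is 372 mm.

Two wide flanges with a thin centred web — an I-beam. Overall 424 mm minus two 26 mm flanges gives a web of 424 − 2·26 = 372 mm.


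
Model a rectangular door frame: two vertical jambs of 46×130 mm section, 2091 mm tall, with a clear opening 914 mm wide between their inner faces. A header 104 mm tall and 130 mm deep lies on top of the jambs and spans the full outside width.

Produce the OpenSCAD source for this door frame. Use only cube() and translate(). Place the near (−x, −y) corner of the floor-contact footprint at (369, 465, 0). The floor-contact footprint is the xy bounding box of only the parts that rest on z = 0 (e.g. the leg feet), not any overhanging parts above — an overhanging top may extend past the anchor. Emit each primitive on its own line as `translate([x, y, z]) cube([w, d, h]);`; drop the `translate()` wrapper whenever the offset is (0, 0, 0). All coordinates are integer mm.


translate([369, 465, 0]) cube([46, 130, 2091]);
translate([1329, 465, 0]) cube([46, 130, 2091]);
translate([369, 465, 2091]) cube([1006, 130, 104]);


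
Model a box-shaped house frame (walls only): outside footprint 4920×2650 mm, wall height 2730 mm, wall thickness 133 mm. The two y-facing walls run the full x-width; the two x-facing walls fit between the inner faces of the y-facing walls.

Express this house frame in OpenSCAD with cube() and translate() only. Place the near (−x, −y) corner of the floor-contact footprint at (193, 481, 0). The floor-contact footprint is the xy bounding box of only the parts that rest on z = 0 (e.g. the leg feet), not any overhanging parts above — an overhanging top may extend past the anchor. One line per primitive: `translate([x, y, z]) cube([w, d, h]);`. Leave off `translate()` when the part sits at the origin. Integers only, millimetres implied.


translate([193, 481, 0]) cube([4920, 133, 2730]);
translate([193, 2998, 0]) cube([4920, 133, 2730]);
translate([193, 614, 0]) cube([133, 2384, 2730]);
translate([4980, 614, 0]) cube([133, 2384, 2730]);


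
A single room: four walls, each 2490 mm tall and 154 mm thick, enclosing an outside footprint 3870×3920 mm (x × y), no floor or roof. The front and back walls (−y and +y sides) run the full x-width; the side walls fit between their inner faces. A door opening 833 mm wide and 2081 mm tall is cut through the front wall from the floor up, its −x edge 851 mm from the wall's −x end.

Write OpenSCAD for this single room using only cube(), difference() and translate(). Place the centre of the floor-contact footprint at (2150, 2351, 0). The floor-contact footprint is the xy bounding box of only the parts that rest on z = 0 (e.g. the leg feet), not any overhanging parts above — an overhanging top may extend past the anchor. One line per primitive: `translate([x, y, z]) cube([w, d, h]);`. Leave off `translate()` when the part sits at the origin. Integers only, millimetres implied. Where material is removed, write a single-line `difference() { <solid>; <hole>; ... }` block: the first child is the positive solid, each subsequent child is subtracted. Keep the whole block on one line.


difference() { translate([215, 391, 0]) cube([3870, 154, 2490]); translate([1066, 391, 0]) cube([833, 154, 2081]); }
translate([215, 4157, 0]) cube([3870, 154, 2490]);
translate([215, 545, 0]) cube([154, 3612, 2490]);
translate([3931, 545, 0]) cube([154, 3612, 2490]);


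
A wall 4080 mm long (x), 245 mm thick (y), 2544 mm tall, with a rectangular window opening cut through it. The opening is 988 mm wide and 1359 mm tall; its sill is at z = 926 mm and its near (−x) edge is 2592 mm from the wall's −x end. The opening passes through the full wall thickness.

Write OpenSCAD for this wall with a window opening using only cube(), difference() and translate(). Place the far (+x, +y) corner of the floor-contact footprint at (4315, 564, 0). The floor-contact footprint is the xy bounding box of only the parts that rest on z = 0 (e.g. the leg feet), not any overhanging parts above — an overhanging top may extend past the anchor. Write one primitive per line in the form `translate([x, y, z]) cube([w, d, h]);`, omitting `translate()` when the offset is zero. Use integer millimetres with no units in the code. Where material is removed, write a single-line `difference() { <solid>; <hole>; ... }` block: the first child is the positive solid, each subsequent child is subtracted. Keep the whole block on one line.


difference() { translate([235, 319, 0]) cube([4080, 245, 2544]); translate([2827, 319, 926]) cube([988, 245, 1359]); }


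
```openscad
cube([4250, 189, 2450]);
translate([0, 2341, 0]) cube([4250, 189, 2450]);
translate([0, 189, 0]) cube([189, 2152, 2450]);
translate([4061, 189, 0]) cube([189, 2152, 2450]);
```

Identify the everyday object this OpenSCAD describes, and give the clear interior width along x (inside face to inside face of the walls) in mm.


A house (or room) frame. The interior width is 3872 mm.

Four 2450 mm walls enclosing a rectangle with no floor or roof — a room or house frame. Outside width is 4250 mm and wall thickness is 189 mm, so the interior width is 4250 − 2 × 189 = 3872 mm.


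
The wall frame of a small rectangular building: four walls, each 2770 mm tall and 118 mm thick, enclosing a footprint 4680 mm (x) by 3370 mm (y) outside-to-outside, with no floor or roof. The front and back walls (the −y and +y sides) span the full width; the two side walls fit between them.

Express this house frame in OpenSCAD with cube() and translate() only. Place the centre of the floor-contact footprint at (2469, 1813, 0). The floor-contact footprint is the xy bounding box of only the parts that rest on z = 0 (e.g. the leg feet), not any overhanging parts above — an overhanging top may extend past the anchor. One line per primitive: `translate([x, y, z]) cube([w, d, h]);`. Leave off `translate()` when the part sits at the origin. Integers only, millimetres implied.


translate([129, 128, 0]) cube([4680, 118, 2770]);
translate([129, 3380, 0]) cube([4680, 118, 2770]);
translate([129, 246, 0]) cube([118, 3134, 2770]);
translate([4691, 246, 0]) cube([118, 3134, 2770]);


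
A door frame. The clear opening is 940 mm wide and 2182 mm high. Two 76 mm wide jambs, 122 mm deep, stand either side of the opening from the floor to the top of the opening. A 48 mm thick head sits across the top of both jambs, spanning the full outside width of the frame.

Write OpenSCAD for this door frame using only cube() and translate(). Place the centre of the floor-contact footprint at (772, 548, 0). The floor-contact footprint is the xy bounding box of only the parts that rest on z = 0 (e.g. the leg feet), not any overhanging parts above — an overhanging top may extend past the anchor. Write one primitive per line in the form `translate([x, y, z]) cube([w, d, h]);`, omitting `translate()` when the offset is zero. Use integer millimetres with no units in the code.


translate([226, 487, 0]) cube([76, 122, 2182]);
translate([1242, 487, 0]) cube([76, 122, 2182]);
translate([226, 487, 2182]) cube([1092, 122, 48]);


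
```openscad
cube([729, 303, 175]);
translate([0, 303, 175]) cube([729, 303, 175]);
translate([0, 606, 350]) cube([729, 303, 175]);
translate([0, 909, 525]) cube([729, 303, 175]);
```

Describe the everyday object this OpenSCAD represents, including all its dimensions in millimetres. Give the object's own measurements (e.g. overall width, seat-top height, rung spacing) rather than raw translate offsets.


A straight staircase of 4 solid steps. Each step is 729 mm wide (x), 303 mm deep (y, the going) and 175 mm tall (the rise). The first step rests on the floor; each subsequent step sits one going further in +y and one rise higher in +z, directly behind and above the previous step with no overlap.


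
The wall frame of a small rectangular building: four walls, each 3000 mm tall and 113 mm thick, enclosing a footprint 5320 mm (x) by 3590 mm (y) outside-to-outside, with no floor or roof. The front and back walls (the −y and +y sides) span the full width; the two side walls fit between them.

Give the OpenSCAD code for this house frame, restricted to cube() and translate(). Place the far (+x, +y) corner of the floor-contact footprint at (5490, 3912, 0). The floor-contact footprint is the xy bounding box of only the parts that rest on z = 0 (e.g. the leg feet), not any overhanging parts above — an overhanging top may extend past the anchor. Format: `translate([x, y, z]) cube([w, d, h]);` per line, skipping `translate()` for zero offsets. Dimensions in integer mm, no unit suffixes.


translate([170, 322, 0]) cube([5320, 113, 3000]);
translate([170, 3799, 0]) cube([5320, 113, 3000]);
translate([170, 435, 0]) cube([113, 3364, 3000]);
translate([5377, 435, 0]) cube([113, 3364, 3000]);


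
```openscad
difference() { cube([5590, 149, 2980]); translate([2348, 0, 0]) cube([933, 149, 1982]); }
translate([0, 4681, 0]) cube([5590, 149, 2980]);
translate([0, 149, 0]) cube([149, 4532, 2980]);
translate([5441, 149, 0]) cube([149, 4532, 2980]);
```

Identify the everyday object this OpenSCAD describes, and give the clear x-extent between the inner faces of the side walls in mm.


A single room. The interior width is 5292 mm.

Four walls enclosing a rectangle with a door in the front wall — a room. Outside width 5590 minus two 149 mm walls gives 5292 mm.


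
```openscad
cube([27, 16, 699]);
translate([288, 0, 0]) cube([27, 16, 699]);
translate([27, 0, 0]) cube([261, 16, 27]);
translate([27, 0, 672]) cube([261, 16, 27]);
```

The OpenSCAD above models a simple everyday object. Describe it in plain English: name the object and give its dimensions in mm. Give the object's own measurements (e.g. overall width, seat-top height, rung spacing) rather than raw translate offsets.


A rectangular picture frame lying in the x–z plane (depth along y). The opening is 261 mm wide (x) by 645 mm tall (z), surrounded by a border 27 mm wide on all four sides. The frame is 16 mm deep and is made of two full-height vertical stiles with two horizontal rails fitted between them.


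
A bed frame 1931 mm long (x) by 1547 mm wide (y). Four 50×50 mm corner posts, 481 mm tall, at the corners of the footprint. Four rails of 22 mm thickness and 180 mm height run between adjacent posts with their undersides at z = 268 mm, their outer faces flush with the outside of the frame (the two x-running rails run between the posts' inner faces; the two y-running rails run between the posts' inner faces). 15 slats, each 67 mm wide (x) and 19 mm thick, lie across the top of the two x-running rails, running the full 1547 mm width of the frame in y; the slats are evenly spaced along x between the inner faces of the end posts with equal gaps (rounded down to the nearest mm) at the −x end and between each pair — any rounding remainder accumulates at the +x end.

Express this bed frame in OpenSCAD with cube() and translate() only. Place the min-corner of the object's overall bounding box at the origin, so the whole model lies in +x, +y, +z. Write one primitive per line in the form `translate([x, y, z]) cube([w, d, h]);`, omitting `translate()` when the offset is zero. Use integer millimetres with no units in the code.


cube([50, 50, 481]);
translate([0, 1497, 0]) cube([50, 50, 481]);
translate([1881, 0, 0]) cube([50, 50, 481]);
translate([1881, 1497, 0]) cube([50, 50, 481]);
translate([50, 0, 268]) cube([1831, 22, 180]);
translate([50, 1525, 268]) cube([1831, 22, 180]);
translate([0, 50, 268]) cube([22, 1447, 180]);
translate([1909, 50, 268]) cube([22, 1447, 180]);
translate([101, 0, 448]) cube([67, 1547, 19]);
translate([219, 0, 448]) cube([67, 1547, 19]);
translate([337, 0, 448]) cube([67, 1547, 19]);
translate([455, 0, 448]) cube([67, 1547, 19]);
translate([573, 0, 448]) cube([67, 1547, 19]);
translate([691, 0, 448]) cube([67, 1547, 19]);
translate([809, 0, 448]) cube([67, 1547, 19]);
translate([927, 0, 448]) cube([67, 1547, 19]);
translate([1045, 0, 448]) cube([67, 1547, 19]);
translate([1163, 0, 448]) cube([67, 1547, 19]);
translate([1281, 0, 448]) cube([67, 1547, 19]);
translate([1399, 0, 448]) cube([67, 1547, 19]);
translate([1517, 0, 448]) cube([67, 1547, 19]);
translate([1635, 0, 448]) cube([67, 1547, 19]);
translate([1753, 0, 448]) cube([67, 1547, 19]);


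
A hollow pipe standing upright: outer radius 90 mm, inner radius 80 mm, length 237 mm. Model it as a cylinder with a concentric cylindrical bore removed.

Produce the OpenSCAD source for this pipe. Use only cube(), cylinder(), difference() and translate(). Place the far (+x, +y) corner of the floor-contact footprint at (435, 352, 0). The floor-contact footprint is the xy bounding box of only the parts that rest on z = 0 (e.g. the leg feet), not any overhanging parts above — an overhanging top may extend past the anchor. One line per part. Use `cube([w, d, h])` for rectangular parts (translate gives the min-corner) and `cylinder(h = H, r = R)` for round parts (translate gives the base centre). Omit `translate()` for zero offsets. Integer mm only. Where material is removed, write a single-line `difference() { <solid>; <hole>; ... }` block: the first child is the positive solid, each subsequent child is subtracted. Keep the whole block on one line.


difference() { translate([345, 262, 0]) cylinder(h = 237, r = 90); translate([345, 262, 0]) cylinder(h = 237, r = 80); }


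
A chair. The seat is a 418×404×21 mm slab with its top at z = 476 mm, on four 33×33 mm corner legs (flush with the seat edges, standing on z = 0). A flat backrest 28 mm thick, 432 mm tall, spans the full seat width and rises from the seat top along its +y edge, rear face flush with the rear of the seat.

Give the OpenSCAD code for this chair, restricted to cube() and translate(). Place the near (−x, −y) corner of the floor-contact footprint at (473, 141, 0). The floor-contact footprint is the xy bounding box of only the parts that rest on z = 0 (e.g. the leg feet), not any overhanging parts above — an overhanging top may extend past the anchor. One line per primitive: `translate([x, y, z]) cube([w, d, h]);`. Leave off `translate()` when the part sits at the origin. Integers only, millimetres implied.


translate([473, 141, 455]) cube([418, 404, 21]);
translate([473, 141, 0]) cube([33, 33, 455]);
translate([858, 141, 0]) cube([33, 33, 455]);
translate([473, 512, 0]) cube([33, 33, 455]);
translate([858, 512, 0]) cube([33, 33, 455]);
translate([473, 517, 476]) cube([418, 28, 432]);


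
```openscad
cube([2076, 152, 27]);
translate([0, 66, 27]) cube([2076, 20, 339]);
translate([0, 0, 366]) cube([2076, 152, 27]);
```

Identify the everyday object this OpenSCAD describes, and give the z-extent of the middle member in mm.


An I-beam. The web height is 339 mm.

Two wide flanges with a thin centred web — an I-beam. Overall 393 mm minus two 27 mm flanges gives a web of 393 − 2·27 = 339 mm.


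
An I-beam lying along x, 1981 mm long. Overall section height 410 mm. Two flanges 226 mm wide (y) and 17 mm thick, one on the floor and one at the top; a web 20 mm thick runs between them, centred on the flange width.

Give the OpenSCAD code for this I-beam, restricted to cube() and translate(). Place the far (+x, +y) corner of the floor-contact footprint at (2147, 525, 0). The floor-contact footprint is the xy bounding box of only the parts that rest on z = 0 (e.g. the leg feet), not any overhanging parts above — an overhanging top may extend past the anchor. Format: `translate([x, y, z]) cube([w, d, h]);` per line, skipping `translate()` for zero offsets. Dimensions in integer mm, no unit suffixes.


translate([166, 299, 0]) cube([1981, 226, 17]);
translate([166, 402, 17]) cube([1981, 20, 376]);
translate([166, 299, 393]) cube([1981, 226, 17]);
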